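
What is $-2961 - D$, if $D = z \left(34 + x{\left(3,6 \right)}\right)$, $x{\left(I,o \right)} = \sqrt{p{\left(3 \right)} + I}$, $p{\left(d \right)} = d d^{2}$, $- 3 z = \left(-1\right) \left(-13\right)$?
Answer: $- \frac{8441}{3} + \frac{13 \sqrt{30}}{3} \approx -2789.9$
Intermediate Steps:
$z = - \frac{13}{3}$ ($z = - \frac{\left(-1\right) \left(-13\right)}{3} = \left(- \frac{1}{3}\right) 13 = - \frac{13}{3} \approx -4.3333$)
$p{\left(d \right)} = d^{3}$
$x{\left(I,o \right)} = \sqrt{27 + I}$ ($x{\left(I,o \right)} = \sqrt{3^{3} + I} = \sqrt{27 + I}$)
$D = - \frac{442}{3} - \frac{13 \sqrt{30}}{3}$ ($D = - \frac{13 \left(34 + \sqrt{27 + 3}\right)}{3} = - \frac{13 \left(34 + \sqrt{30}\right)}{3} = - \frac{442}{3} - \frac{13 \sqrt{30}}{3} \approx -171.07$)
$-2961 - D = -2961 - \left(- \frac{442}{3} - \frac{13 \sqrt{30}}{3}\right) = -2961 + \left(\frac{442}{3} + \frac{13 \sqrt{30}}{3}\right) = - \frac{8441}{3} + \frac{13 \sqrt{30}}{3}$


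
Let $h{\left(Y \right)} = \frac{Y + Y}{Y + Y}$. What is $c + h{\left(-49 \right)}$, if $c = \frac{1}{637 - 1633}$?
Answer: $\frac{995}{996} \approx 0.999$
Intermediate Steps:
$h{\left(Y \right)} = 1$ ($h{\left(Y \right)} = \frac{2 Y}{2 Y} = 2 Y \frac{1}{2 Y} = 1$)
$c = - \frac{1}{996}$ ($c = \frac{1}{637 + \left(-1761 + 128\right)} = \frac{1}{637 - 1633} = \frac{1}{-996} = - \frac{1}{996} \approx -0.001004$)
$c + h{\left(-49 \right)} = - \frac{1}{996} + 1 = \frac{995}{996}$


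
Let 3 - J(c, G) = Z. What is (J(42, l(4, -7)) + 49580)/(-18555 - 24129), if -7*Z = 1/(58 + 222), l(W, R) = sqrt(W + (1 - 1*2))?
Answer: -32394227/27886880 ≈ -1.1616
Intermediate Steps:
l(W, R) = sqrt(-1 + W) (l(W, R) = sqrt(W + (1 - 2)) = sqrt(W - 1) = sqrt(-1 + W))
Z = -1/1960 (Z = -1/(7*(58 + 222)) = -1/7/280 = -1/7*1/280 = -1/1960 ≈ -0.00051020)
J(c, G) = 5881/1960 (J(c, G) = 3 - 1*(-1/1960) = 3 + 1/1960 = 5881/1960)
(J(42, l(4, -7)) + 49580)/(-18555 - 24129) = (5881/1960 + 49580)/(-18555 - 24129) = (97182681/1960)/(-42684) = (97182681/1960)*(-1/42684) = -32394227/27886880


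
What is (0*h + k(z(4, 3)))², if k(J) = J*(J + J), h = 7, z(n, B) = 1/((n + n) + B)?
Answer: 4/14641 ≈ 0.00027321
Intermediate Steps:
z(n, B) = 1/(B + 2*n) (z(n, B) = 1/(2*n + B) = 1/(B + 2*n))
k(J) = 2*J² (k(J) = J*(2*J) = 2*J²)
(0*h + k(z(4, 3)))² = (0*7 + 2*(1/(3 + 2*4))²)² = (0 + 2*(1/(3 + 8))²)² = (0 + 2*(1/11)²)² = (0 + 2*(1/121))² = (0 + 2/121)² = (2/121)² = 4/14641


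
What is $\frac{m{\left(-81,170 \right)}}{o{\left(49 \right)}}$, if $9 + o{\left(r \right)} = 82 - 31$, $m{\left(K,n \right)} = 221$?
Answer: $\frac{221}{42} \approx 5.2619$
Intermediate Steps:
$o{\left(r \right)} = 42$ ($o{\left(r \right)} = -9 + \left(82 - 31\right) = -9 + 51 = 42$)
$\frac{m{\left(-81,170 \right)}}{o{\left(49 \right)}} = \frac{221}{42}$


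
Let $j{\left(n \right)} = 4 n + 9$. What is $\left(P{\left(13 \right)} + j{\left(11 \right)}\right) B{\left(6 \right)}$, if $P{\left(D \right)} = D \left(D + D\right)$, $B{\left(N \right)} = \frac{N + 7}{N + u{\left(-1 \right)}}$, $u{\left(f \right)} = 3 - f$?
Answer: $\frac{5083}{10} \approx 508.3$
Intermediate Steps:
$B{\left(N \right)} = \frac{7 + N}{4 + N}$ ($B{\left(N \right)} = \frac{N + 7}{N + \left(3 - -1\right)} = \frac{7 + N}{N + \left(3 + 1\right)} = \frac{7 + N}{N + 4} = \frac{7 + N}{4 + N}$)
$P{\left(D \right)} = 2 D^{2}$ ($P{\left(D \right)} = D 2 D = 2 D^{2}$)
$j{\left(n \right)} = 9 + 4 n$
$\left(P{\left(13 \right)} + j{\left(11 \right)}\right) B{\left(6 \right)} = \left(2 \cdot 13^{2} + \left(9 + 4 \cdot 11\right)\right) \frac{7 + 6}{4 + 6} = \left(2 \cdot 169 + \left(9 + 44\right)\right) \frac{1}{10} \cdot 13 = \left(338 + 53\right) \frac{1}{10} \cdot 13 = 391 \cdot \frac{13}{10} = \frac{5083}{10}$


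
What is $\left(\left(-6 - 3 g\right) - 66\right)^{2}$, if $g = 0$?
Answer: $5184$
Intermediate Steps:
$\left(\left(-6 - 3 g\right) - 66\right)^{2} = \left(\left(-6 - 0\right) - 66\right)^{2} = \left(\left(-6 + 0\right) - 66\right)^{2} = \left(-6 - 66\right)^{2} = \left(-72\right)^{2} = 5184$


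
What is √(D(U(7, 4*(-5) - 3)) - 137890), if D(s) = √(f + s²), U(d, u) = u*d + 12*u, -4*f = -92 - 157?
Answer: √(-551560 + 10*√30565)/2 ≈ 370.75*I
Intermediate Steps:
f = 249/4 (f = -(-92 - 157)/4 = -¼*(-249) = 249/4 ≈ 62.250)
U(d, u) = 12*u + d*u (U(d, u) = d*u + 12*u = 12*u + d*u)
D(s) = √(249/4 + s²)
√(D(U(7, 4*(-5) - 3)) - 137890) = √(√(249 + 4*((4*(-5) - 3)*(12 + 7))²)/2 - 137890) = √(√(249 + 4*((-20 - 3)*19)²)/2 - 137890) = √(√(249 + 4*(-23*19)²)/2 - 137890) = √(√(249 + 4*(-437)²)/2 - 137890) = √(√(249 + 4*190969)/2 - 137890) = √(√(249 + 763876)/2 - 137890) = √(√764125/2 - 137890) = √((5*√30565)/2 - 137890) = √(5*√30565/2 - 137890) = √(-137890 + 5*√30565/2)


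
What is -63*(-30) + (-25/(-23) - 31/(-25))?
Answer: 1088088/575 ≈ 1892.3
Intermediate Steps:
-63*(-30) + (-25/(-23) - 31/(-25)) = 1890 + (-25*(-1/23) - 31*(-1/25)) = 1890 + (25/23 + 31/25) = 1890 + 1338/575 = 1088088/575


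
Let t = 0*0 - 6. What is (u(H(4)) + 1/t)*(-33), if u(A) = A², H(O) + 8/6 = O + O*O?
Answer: -68959/6 ≈ -11493.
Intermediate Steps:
H(O) = -4/3 + O + O² (H(O) = -4/3 + (O + O*O) = -4/3 + (O + O²) = -4/3 + O + O²)
t = -6 (t = 0 - 6 = -6)
(u(H(4)) + 1/t)*(-33) = ((-4/3 + 4 + 4²)² + 1/(-6))*(-33) = ((-4/3 + 4 + 16)² - ⅙)*(-33) = ((56/3)² - ⅙)*(-33) = (3136/9 - ⅙)*(-33) = (6269/18)*(-33) = -68959/6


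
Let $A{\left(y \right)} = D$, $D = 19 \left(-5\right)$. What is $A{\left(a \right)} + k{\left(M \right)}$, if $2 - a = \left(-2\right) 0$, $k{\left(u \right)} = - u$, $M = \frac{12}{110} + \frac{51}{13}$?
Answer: $- \frac{70808}{715} \approx -99.032$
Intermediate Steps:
$M = \frac{2883}{715}$ ($M = 12 \cdot \frac{1}{110} + 51 \cdot \frac{1}{13} = \frac{6}{55} + \frac{51}{13} = \frac{2883}{715} \approx 4.0322$)
$a = 2$ ($a = 2 - \left(-2\right) 0 = 2 - 0 = 2 + 0 = 2$)
$D = -95$
$A{\left(y \right)} = -95$
$A{\left(a \right)} + k{\left(M \right)} = -95 - \frac{2883}{715} = - \frac{70808}{715}$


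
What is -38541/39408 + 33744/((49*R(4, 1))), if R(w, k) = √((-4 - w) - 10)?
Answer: -12847/13136 - 5624*I*√2/49 ≈ -0.978 - 162.32*I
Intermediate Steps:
R(w, k) = √(-14 - w)
-38541/39408 + 33744/((49*R(4, 1))) = -38541/39408 + 33744/((49*√(-14 - 1*4))) = -38541*1/39408 + 33744/((49*√(-14 - 4))) = -12847/13136 + 33744/((49*√(-18))) = -12847/13136 + 33744/((49*(3*I*√2))) = -12847/13136 + 33744/((147*I*√2)) = -12847/13136 + 33744*(-I*√2/294) = -12847/13136 - 5624*I*√2/49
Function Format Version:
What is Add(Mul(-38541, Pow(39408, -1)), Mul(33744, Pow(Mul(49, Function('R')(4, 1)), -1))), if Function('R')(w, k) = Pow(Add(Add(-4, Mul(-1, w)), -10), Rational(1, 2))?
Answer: Add(Rational(-12847, 13136), Mul(Rational(-5624, 49), I, Pow(2, Rational(1, 2)))) ≈ Add(-0.97800, Mul(-162.32, I))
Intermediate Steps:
Function('R')(w, k) = Pow(Add(-14, Mul(-1, w)), Rational(1, 2))
Add(Mul(-38541, Pow(39408, -1)), Mul(33744, Pow(Mul(49, Function('R')(4, 1)), -1))) = Add(Mul(-38541, Pow(39408, -1)), Mul(33744, Pow(Mul(49, Pow(Add(-14, Mul(-1, 4)), Rational(1, 2))), -1))) = Add(Mul(-38541, Rational(1, 39408)), Mul(33744, Pow(Mul(49, Pow(Add(-14, -4), Rational(1, 2))), -1))) = Add(Rational(-12847, 13136), Mul(33744, Pow(Mul(49, Pow(-18, Rational(1, 2))), -1))) = Add(Rational(-12847, 13136), Mul(33744, Pow(Mul(49, Mul(3, I, Pow(2, Rational(1, 2)))), -1))) = Add(Rational(-12847, 13136), Mul(33744, Pow(Mul(147, I, Pow(2, Rational(1, 2))), -1))) = Add(Rational(-12847, 13136), Mul(33744, Mul(Rational(-1, 294), I, Pow(2, Rational(1, 2))))) = Add(Rational(-12847, 13136), Mul(Rational(-5624, 49), I, Pow(2, Rational(1, 2))))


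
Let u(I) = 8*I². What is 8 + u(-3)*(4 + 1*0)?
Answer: 296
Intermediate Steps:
8 + u(-3)*(4 + 1*0) = 8 + (8*(-3)²)*(4 + 1*0) = 8 + (8*9)*(4 + 0) = 8 + 72*4 = 8 + 288 = 296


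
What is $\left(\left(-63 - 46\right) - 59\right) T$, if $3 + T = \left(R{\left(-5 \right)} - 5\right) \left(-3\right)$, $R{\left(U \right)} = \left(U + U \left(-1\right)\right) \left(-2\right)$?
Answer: $-2016$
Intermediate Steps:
$R{\left(U \right)} = 0$ ($R{\left(U \right)} = \left(U - U\right) \left(-2\right) = 0 \left(-2\right) = 0$)
$T = 12$ ($T = -3 + \left(0 - 5\right) \left(-3\right) = -3 - -15 = -3 + 15 = 12$)
$\left(\left(-63 - 46\right) - 59\right) T = \left(\left(-63 - 46\right) - 59\right) 12 = \left(-109 - 59\right) 12 = \left(-168\right) 12 = -2016$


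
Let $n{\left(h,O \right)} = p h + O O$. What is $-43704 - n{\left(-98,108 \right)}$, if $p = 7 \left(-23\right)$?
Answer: $-71146$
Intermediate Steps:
$p = -161$
$n{\left(h,O \right)} = O^{2} - 161 h$ ($n{\left(h,O \right)} = - 161 h + O O = - 161 h + O^{2} = O^{2} - 161 h$)
$-43704 - n{\left(-98,108 \right)} = -43704 - \left(108^{2} - -15778\right) = -43704 - \left(11664 + 15778\right) = -43704 - 27442 = -71146$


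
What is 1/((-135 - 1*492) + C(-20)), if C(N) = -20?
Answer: -1/647 ≈ -0.0015456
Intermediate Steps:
1/((-135 - 1*492) + C(-20)) = 1/((-135 - 1*492) - 20) = 1/((-135 - 492) - 20) = 1/(-627 - 20) = 1/(-647) = -1/647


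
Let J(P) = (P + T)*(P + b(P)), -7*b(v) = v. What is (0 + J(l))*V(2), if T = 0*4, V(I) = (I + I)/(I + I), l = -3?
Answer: 54/7 ≈ 7.7143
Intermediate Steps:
V(I) = 1 (V(I) = (2*I)/((2*I)) = (2*I)*(1/(2*I)) = 1)
b(v) = -v/7
T = 0
J(P) = 6*P²/7 (J(P) = (P + 0)*(P - P/7) = P*(6*P/7) = 6*P²/7)
(0 + J(l))*V(2) = (0 + (6/7)*(-3)²)*1 = (0 + (6/7)*9)*1 = (0 + 54/7)*1 = (54/7)*1 = 54/7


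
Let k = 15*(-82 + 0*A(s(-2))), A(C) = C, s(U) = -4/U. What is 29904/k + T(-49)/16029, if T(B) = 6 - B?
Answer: -79877261/3285945 ≈ -24.309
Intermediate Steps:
k = -1230 (k = 15*(-82 + 0*(-4/(-2))) = 15*(-82 + 0*(-4*(-1/2))) = 15*(-82 + 0*2) = 15*(-82 + 0) = 15*(-82) = -1230)
29904/k + T(-49)/16029 = 29904/(-1230) + (6 - 1*(-49))/16029 = 29904*(-1/1230) + (6 + 49)*(1/16029) = -4984/205 + 55*(1/16029) = -4984/205 + 55/16029 = -79877261/3285945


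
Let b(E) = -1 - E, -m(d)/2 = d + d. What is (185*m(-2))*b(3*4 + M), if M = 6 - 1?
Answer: -26640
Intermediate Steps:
M = 5
m(d) = -4*d (m(d) = -2*(d + d) = -4*d)
(185*m(-2))*b(3*4 + M) = (185*(-4*(-2)))*(-1 - (3*4 + 5)) = (185*8)*(-1 - (12 + 5)) = 1480*(-1 - 1*17) = 1480*(-1 - 17) = 1480*(-18) = -26640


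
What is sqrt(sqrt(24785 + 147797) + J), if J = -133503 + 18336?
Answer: sqrt(-115167 + sqrt(172582)) ≈ 338.75*I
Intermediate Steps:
J = -115167
sqrt(sqrt(24785 + 147797) + J) = sqrt(sqrt(24785 + 147797) - 115167) = sqrt(sqrt(172582) - 115167) = sqrt(-115167 + sqrt(172582))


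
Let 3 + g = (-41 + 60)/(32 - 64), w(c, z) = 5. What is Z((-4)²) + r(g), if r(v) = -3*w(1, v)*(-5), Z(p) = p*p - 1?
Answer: 330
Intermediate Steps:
Z(p) = -1 + p² (Z(p) = p² - 1 = -1 + p²)
g = -115/32 (g = -3 + (-41 + 60)/(32 - 64) = -3 + 19/(-32) = -3 + 19*(-1/32) = -3 - 19/32 = -115/32 ≈ -3.5938)
r(v) = 75 (r(v) = -3*5*(-5) = -15*(-5) = 75)
Z((-4)²) + r(g) = (-1 + ((-4)²)²) + 75 = (-1 + 16²) + 75 = (-1 + 256) + 75 = 255 + 75 = 330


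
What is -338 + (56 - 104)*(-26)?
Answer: 910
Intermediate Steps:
-338 + (56 - 104)*(-26) = -338 - 48*(-26) = -338 + 1248 = 910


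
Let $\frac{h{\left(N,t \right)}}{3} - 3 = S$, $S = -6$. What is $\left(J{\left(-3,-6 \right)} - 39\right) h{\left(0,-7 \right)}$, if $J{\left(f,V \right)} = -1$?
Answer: $360$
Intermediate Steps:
$h{\left(N,t \right)} = -9$ ($h{\left(N,t \right)} = 9 + 3 \left(-6\right) = 9 - 18 = -9$)
$\left(J{\left(-3,-6 \right)} - 39\right) h{\left(0,-7 \right)} = \left(-1 - 39\right) \left(-9\right) = \left(-40\right) \left(-9\right) = 360$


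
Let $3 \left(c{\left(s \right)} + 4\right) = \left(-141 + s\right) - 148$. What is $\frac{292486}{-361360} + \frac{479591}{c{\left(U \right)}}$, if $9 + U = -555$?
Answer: $- \frac{52016801167}{31257640} \approx -1664.1$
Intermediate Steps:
$U = -564$ ($U = -9 - 555 = -564$)
$c{\left(s \right)} = - \frac{301}{3} + \frac{s}{3}$ ($c{\left(s \right)} = -4 + \frac{\left(-141 + s\right) - 148}{3} = -4 + \frac{-289 + s}{3} = -4 + \left(- \frac{289}{3} + \frac{s}{3}\right) = - \frac{301}{3} + \frac{s}{3}$)
$\frac{292486}{-361360} + \frac{479591}{c{\left(U \right)}} = \frac{292486}{-361360} + \frac{479591}{- \frac{301}{3} + \frac{1}{3} \left(-564\right)} = 292486 \left(- \frac{1}{361360}\right) + \frac{479591}{- \frac{301}{3} - 188} = - \frac{146243}{180680} + \frac{479591}{- \frac{865}{3}} = - \frac{146243}{180680} + 479591 \left(- \frac{3}{865}\right) = - \frac{146243}{180680} - \frac{1438773}{865} = - \frac{52016801167}{31257640}$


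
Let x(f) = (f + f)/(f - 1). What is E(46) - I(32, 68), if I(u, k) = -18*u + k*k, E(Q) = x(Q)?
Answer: -182068/45 ≈ -4046.0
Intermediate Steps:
x(f) = 2*f/(-1 + f) (x(f) = (2*f)/(-1 + f) = 2*f/(-1 + f))
E(Q) = 2*Q/(-1 + Q)
I(u, k) = k² - 18*u (I(u, k) = -18*u + k² = k² - 18*u)
E(46) - I(32, 68) = 2*46/(-1 + 46) - (68² - 18*32) = 2*46/45 - (4624 - 576) = 2*46*(1/45) - 1*4048 = 92/45 - 4048 = -182068/45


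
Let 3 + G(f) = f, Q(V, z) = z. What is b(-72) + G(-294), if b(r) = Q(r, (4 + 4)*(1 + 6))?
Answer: -241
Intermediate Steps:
b(r) = 56 (b(r) = (4 + 4)*(1 + 6) = 8*7 = 56)
G(f) = -3 + f
b(-72) + G(-294) = 56 + (-3 - 294) = 56 - 297 = -241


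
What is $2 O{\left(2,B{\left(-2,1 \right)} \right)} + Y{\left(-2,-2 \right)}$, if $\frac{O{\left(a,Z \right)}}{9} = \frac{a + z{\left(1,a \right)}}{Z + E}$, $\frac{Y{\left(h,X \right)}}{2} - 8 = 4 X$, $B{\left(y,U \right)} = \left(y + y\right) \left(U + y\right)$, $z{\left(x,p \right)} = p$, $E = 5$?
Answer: $8$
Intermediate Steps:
$B{\left(y,U \right)} = 2 y \left(U + y\right)$
$Y{\left(h,X \right)} = 16 + 8 X$ ($Y{\left(h,X \right)} = 16 + 2 \cdot 4 X = 16 + 8 X$)
$O{\left(a,Z \right)} = \frac{18 a}{5 + Z}$ ($O{\left(a,Z \right)} = 9 \frac{a + a}{Z + 5} = 9 \frac{2 a}{5 + Z} = \frac{18 a}{5 + Z}$)
$2 O{\left(2,B{\left(-2,1 \right)} \right)} + Y{\left(-2,-2 \right)} = 2 \cdot 18 \cdot 2 \frac{1}{5 + 2 \left(-2\right) \left(1 - 2\right)} + \left(16 + 8 \left(-2\right)\right) = 2 \cdot 18 \cdot 2 \frac{1}{5 + 2 \left(-2\right) \left(-1\right)} + \left(16 - 16\right) = 2 \cdot 18 \cdot 2 \frac{1}{5 + 4} + 0 = 2 \cdot 18 \cdot 2 \cdot \frac{1}{9} + 0 = 2 \cdot 4 + 0 = 8 + 0 = 8$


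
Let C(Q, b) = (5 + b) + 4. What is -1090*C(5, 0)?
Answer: -9810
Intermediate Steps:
C(Q, b) = 9 + b
-1090*C(5, 0) = -1090*(9 + 0) = -1090*9 = -9810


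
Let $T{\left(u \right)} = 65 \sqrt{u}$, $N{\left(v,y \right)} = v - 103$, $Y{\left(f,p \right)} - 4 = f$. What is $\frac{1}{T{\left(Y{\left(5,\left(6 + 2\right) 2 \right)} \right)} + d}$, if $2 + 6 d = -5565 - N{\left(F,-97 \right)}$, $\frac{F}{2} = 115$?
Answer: $- \frac{1}{754} \approx -0.0013263$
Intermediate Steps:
$F = 230$ ($F = 2 \cdot 115 = 230$)
$Y{\left(f,p \right)} = 4 + f$
$N{\left(v,y \right)} = -103 + v$ ($N{\left(v,y \right)} = v - 103 = -103 + v$)
$d = -949$ ($d = - \frac{1}{3} + \frac{-5565 - \left(-103 + 230\right)}{6} = - \frac{1}{3} + \frac{-5565 - 127}{6} = - \frac{1}{3} + \frac{1}{6} \left(-5692\right) = - \frac{1}{3} - \frac{2846}{3} = -949$)
$\frac{1}{T{\left(Y{\left(5,\left(6 + 2\right) 2 \right)} \right)} + d} = \frac{1}{65 \sqrt{4 + 5} - 949} = \frac{1}{65 \sqrt{9} - 949} = \frac{1}{65 \cdot 3 - 949} = \frac{1}{195 - 949} = \frac{1}{-754} = - \frac{1}{754}$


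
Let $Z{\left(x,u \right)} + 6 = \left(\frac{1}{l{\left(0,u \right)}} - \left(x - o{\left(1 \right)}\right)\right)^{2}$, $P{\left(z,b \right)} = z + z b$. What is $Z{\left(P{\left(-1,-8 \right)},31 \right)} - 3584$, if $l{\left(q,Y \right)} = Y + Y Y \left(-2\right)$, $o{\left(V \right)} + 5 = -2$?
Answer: $- \frac{12136487165}{3575881} \approx -3394.0$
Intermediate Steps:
$o{\left(V \right)} = -7$ ($o{\left(V \right)} = -5 - 2 = -7$)
$l{\left(q,Y \right)} = Y - 2 Y^{2}$ ($l{\left(q,Y \right)} = Y + Y^{2} \left(-2\right) = Y - 2 Y^{2}$)
$P{\left(z,b \right)} = z + b z$
$Z{\left(x,u \right)} = -6 + \left(-7 - x + \frac{1}{u \left(1 - 2 u\right)}\right)^{2}$ ($Z{\left(x,u \right)} = -6 + \left(\frac{1}{u \left(1 - 2 u\right)} - \left(7 + x\right)\right)^{2} = -6 + \left(-7 - x + \frac{1}{u \left(1 - 2 u\right)}\right)^{2}$)
$Z{\left(P{\left(-1,-8 \right)},31 \right)} - 3584 = \left(-6 + \frac{\left(1 - 217 + 14 \cdot 31^{2} - 31 \left(- (1 - 8)\right) + 2 \left(- (1 - 8)\right) 31^{2}\right)^{2}}{961 \left(-1 + 2 \cdot 31\right)^{2}}\right) - 3584 = \left(-6 + \frac{\left(1 - 217 + 14 \cdot 961 - 31 \left(\left(-1\right) \left(-7\right)\right) + 2 \left(\left(-1\right) \left(-7\right)\right) 961\right)^{2}}{961 \left(-1 + 62\right)^{2}}\right) - 3584 = \left(-6 + \frac{\left(1 - 217 + 13454 - 31 \cdot 7 + 2 \cdot 7 \cdot 961\right)^{2}}{961 \cdot 3721}\right) - 3584 = \left(-6 + \frac{1}{961} \cdot \frac{1}{3721} \left(1 - 217 + 13454 - 217 + 13454\right)^{2}\right) - 3584 = \left(-6 + \frac{1}{961} \cdot \frac{1}{3721} \cdot 26475^{2}\right) - 3584 = \left(-6 + \frac{1}{961} \cdot \frac{1}{3721} \cdot 700925625\right) - 3584 = \left(-6 + \frac{700925625}{3575881}\right) - 3584 = \frac{679470339}{3575881} - 3584 = - \frac{12136487165}{3575881}$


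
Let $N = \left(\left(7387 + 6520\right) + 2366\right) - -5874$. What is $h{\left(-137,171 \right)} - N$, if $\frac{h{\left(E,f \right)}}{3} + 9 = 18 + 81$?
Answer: $-21877$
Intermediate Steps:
$h{\left(E,f \right)} = 270$ ($h{\left(E,f \right)} = -27 + 3 \left(18 + 81\right) = -27 + 3 \cdot 99 = -27 + 297 = 270$)
$N = 22147$ ($N = \left(13907 + 2366\right) + 5874 = 16273 + 5874 = 22147$)
$h{\left(-137,171 \right)} - N = 270 - 22147 = -21877$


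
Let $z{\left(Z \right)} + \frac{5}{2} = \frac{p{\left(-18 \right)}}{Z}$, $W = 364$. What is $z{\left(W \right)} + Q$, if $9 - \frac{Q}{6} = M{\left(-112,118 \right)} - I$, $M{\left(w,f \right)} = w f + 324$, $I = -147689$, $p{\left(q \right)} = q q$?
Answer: $- \frac{147188789}{182} \approx -8.0873 \cdot 10^{5}$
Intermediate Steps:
$p{\left(q \right)} = q^{2}$
$M{\left(w,f \right)} = 324 + f w$ ($M{\left(w,f \right)} = f w + 324 = 324 + f w$)
$z{\left(Z \right)} = - \frac{5}{2} + \frac{324}{Z}$ ($z{\left(Z \right)} = - \frac{5}{2} + \frac{\left(-18\right)^{2}}{Z} = - \frac{5}{2} + \frac{324}{Z}$)
$Q = -808728$ ($Q = 54 - 6 \left(\left(324 + 118 \left(-112\right)\right) - -147689\right) = 54 - 6 \left(\left(324 - 13216\right) + 147689\right) = 54 - 6 \left(-12892 + 147689\right) = 54 - 808782 = -808728$)
$z{\left(W \right)} + Q = \left(- \frac{5}{2} + \frac{324}{364}\right) - 808728 = \left(- \frac{5}{2} + 324 \cdot \frac{1}{364}\right) - 808728 = \left(- \frac{5}{2} + \frac{81}{91}\right) - 808728 = - \frac{293}{182} - 808728 = - \frac{147188789}{182}$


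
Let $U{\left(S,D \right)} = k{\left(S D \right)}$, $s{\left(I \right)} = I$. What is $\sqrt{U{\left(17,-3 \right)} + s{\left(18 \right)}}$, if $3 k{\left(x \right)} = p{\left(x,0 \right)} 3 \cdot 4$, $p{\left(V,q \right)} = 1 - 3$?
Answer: $\sqrt{10} \approx 3.1623$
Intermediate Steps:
$p{\left(V,q \right)} = -2$
$k{\left(x \right)} = -8$ ($k{\left(x \right)} = \frac{\left(-2\right) 3 \cdot 4}{3} = \frac{\left(-6\right) 4}{3} = \frac{1}{3} \left(-24\right) = -8$)
$U{\left(S,D \right)} = -8$
$\sqrt{U{\left(17,-3 \right)} + s{\left(18 \right)}} = \sqrt{-8 + 18} = \sqrt{10}$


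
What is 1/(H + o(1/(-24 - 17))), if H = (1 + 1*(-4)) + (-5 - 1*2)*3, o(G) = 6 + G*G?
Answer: -1681/30257 ≈ -0.055557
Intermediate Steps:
o(G) = 6 + G²
H = -24 (H = (1 - 4) + (-5 - 2)*3 = -3 - 7*3 = -3 - 21 = -24)
1/(H + o(1/(-24 - 17))) = 1/(-24 + (6 + (1/(-24 - 17))²)) = 1/(-24 + (6 + (1/(-41))²)) = 1/(-24 + (6 + (-1/41)²)) = 1/(-24 + (6 + 1/1681)) = 1/(-24 + 10087/1681) = 1/(-30257/1681) = -1681/30257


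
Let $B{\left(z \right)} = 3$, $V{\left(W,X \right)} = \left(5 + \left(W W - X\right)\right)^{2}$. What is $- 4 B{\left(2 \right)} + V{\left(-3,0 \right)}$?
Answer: $184$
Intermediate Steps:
$V{\left(W,X \right)} = \left(5 + W^{2} - X\right)^{2}$ ($V{\left(W,X \right)} = \left(5 + \left(W^{2} - X\right)\right)^{2} = \left(5 + W^{2} - X\right)^{2}$)
$- 4 B{\left(2 \right)} + V{\left(-3,0 \right)} = \left(-4\right) 3 + \left(5 + \left(-3\right)^{2} - 0\right)^{2} = -12 + \left(5 + 9 + 0\right)^{2} = -12 + 14^{2} = -12 + 196 = 184$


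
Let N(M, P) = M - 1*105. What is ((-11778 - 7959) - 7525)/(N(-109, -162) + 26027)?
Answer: -27262/25813 ≈ -1.0561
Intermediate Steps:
N(M, P) = -105 + M (N(M, P) = M - 105 = -105 + M)
((-11778 - 7959) - 7525)/(N(-109, -162) + 26027) = ((-11778 - 7959) - 7525)/((-105 - 109) + 26027) = (-19737 - 7525)/(-214 + 26027) = -27262/25813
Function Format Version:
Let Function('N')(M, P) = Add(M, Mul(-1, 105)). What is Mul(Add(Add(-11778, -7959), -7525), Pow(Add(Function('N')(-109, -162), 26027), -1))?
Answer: Rational(-27262, 25813) ≈ -1.0561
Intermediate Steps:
Function('N')(M, P) = Add(-105, M) (Function('N')(M, P) = Add(M, -105) = Add(-105, M))
Mul(Add(Add(-11778, -7959), -7525), Pow(Add(Function('N')(-109, -162), 26027), -1)) = Mul(Add(Add(-11778, -7959), -7525), Pow(Add(Add(-105, -109), 26027), -1)) = Mul(Add(-19737, -7525), Pow(Add(-214, 26027), -1)) = Mul(-27262, Pow(25813, -1)) = Mul(-27262, Rational(1, 25813)) = Rational(-27262, 25813)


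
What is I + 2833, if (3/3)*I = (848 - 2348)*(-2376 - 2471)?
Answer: 7273333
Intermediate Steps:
I = 7270500 (I = (848 - 2348)*(-2376 - 2471) = -1500*(-4847) = 7270500)
I + 2833 = 7270500 + 2833 = 7273333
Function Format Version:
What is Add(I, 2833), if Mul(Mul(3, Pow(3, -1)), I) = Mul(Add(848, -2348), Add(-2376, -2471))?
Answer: 7273333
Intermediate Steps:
I = 7270500 (I = Mul(Add(848, -2348), Add(-2376, -2471)) = Mul(-1500, -4847) = 7270500)
Add(I, 2833) = Add(7270500, 2833) = 7273333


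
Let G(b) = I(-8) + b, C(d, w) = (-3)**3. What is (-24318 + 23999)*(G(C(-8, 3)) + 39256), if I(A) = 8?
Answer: -12516603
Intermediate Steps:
C(d, w) = -27
G(b) = 8 + b
(-24318 + 23999)*(G(C(-8, 3)) + 39256) = (-24318 + 23999)*((8 - 27) + 39256) = -319*(-19 + 39256) = -319*39237 = -12516603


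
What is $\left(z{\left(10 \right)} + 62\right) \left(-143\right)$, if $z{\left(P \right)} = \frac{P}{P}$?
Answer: $-9009$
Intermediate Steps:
$z{\left(P \right)} = 1$
$\left(z{\left(10 \right)} + 62\right) \left(-143\right) = \left(1 + 62\right) \left(-143\right) = 63 \left(-143\right) = -9009$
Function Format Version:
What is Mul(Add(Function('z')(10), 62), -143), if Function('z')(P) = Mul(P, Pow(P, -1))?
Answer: -9009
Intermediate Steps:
Function('z')(P) = 1
Mul(Add(Function('z')(10), 62), -143) = Mul(Add(1, 62), -143) = Mul(63, -143) = -9009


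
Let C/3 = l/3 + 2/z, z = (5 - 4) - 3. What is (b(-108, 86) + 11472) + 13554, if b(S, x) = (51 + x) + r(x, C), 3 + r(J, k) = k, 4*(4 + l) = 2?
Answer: 50307/2 ≈ 25154.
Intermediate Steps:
l = -7/2 (l = -4 + (¼)*2 = -4 + ½ = -7/2 ≈ -3.5000)
z = -2 (z = 1 - 3 = -2)
C = -13/2 (C = 3*(-7/2/3 + 2/(-2)) = 3*(-7/2*⅓ + 2*(-½)) = 3*(-7/6 - 1) = 3*(-13/6) = -13/2 ≈ -6.5000)
r(J, k) = -3 + k
b(S, x) = 83/2 + x (b(S, x) = (51 + x) + (-3 - 13/2) = (51 + x) - 19/2 = 83/2 + x)
(b(-108, 86) + 11472) + 13554 = ((83/2 + 86) + 11472) + 13554 = (255/2 + 11472) + 13554 = 23199/2 + 13554 = 50307/2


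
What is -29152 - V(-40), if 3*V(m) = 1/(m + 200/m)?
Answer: -3935519/135 ≈ -29152.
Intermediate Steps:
V(m) = 1/(3*(m + 200/m))
-29152 - V(-40) = -29152 - (-40)/(3*(200 + (-40)²)) = -29152 - (-40)/(3*(200 + 1600)) = -29152 - (-40)/(3*1800) = -29152 - 1*(-1/135) = -29152 + 1/135 = -3935519/135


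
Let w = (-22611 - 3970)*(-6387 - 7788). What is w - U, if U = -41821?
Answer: 376827496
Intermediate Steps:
w = 376785675 (w = -26581*(-14175) = 376785675)
w - U = 376785675 - 1*(-41821) = 376785675 + 41821 = 376827496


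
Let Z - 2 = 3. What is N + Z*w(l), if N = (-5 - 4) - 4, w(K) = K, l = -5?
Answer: -38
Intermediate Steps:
Z = 5 (Z = 2 + 3 = 5)
N = -13 (N = -9 - 4 = -13)
N + Z*w(l) = -13 + 5*(-5) = -13 - 25 = -38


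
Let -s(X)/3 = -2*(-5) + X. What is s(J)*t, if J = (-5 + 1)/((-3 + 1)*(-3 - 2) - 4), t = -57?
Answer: 1596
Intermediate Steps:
J = -⅔ (J = -4/(-2*(-5) - 4) = -4/(10 - 4) = -4/6 = -4*⅙ = -⅔ ≈ -0.66667)
s(X) = -30 - 3*X (s(X) = -3*(-2*(-5) + X) = -3*(10 + X) = -30 - 3*X)
s(J)*t = (-30 - 3*(-⅔))*(-57) = (-30 + 2)*(-57) = -28*(-57) = 1596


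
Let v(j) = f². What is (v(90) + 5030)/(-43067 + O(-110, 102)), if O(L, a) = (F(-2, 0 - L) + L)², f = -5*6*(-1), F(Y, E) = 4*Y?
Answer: -5930/29143 ≈ -0.20348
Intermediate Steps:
f = 30 (f = -30*(-1) = 30)
v(j) = 900 (v(j) = 30² = 900)
O(L, a) = (-8 + L)² (O(L, a) = (4*(-2) + L)² = (-8 + L)²)
(v(90) + 5030)/(-43067 + O(-110, 102)) = (900 + 5030)/(-43067 + (-8 - 110)²) = 5930/(-43067 + (-118)²) = 5930/(-43067 + 13924) = 5930/(-29143) = 5930*(-1/29143) = -5930/29143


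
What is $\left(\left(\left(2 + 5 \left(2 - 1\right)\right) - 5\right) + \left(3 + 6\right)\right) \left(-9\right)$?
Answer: $-99$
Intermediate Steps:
$\left(\left(\left(2 + 5 \left(2 - 1\right)\right) - 5\right) + \left(3 + 6\right)\right) \left(-9\right) = \left(\left(\left(2 + 5 \cdot 1\right) - 5\right) + 9\right) \left(-9\right) = \left(\left(\left(2 + 5\right) - 5\right) + 9\right) \left(-9\right) = \left(\left(7 - 5\right) + 9\right) \left(-9\right) = \left(2 + 9\right) \left(-9\right) = 11 \left(-9\right) = -99$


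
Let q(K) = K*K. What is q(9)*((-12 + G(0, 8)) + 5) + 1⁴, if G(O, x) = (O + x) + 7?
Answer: 649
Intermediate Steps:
q(K) = K²
G(O, x) = 7 + O + x
q(9)*((-12 + G(0, 8)) + 5) + 1⁴ = 9²*((-12 + (7 + 0 + 8)) + 5) + 1⁴ = 81*((-12 + 15) + 5) + 1 = 81*(3 + 5) + 1 = 81*8 + 1 = 648 + 1 = 649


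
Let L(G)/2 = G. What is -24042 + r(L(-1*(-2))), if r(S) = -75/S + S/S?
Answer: -96239/4 ≈ -24060.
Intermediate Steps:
L(G) = 2*G
r(S) = 1 - 75/S (r(S) = -75/S + 1 = 1 - 75/S)
-24042 + r(L(-1*(-2))) = -24042 + (-75 + 2*(-1*(-2)))/((2*(-1*(-2)))) = -24042 + (-75 + 2*2)/((2*2)) = -24042 + (-75 + 4)/4 = -24042 + (¼)*(-71) = -24042 - 71/4 = -96239/4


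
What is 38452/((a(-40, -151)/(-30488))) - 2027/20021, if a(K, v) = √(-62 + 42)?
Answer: -2027/20021 + 586162288*I*√5/5 ≈ -0.10124 + 2.6214e+8*I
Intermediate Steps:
a(K, v) = 2*I*√5 (a(K, v) = √(-20) = 2*I*√5)
38452/((a(-40, -151)/(-30488))) - 2027/20021 = 38452/(((2*I*√5)/(-30488))) - 2027/20021 = 38452/(((2*I*√5)*(-1/30488))) - 2027*1/20021 = 38452/((-I*√5/15244)) - 2027/20021 = 38452*(15244*I*√5/5) - 2027/20021 = 586162288*I*√5/5 - 2027/20021 = -2027/20021 + 586162288*I*√5/5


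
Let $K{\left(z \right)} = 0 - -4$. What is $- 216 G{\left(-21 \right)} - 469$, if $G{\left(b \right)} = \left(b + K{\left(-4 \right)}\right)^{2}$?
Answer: $-62893$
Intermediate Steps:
$K{\left(z \right)} = 4$ ($K{\left(z \right)} = 0 + 4 = 4$)
$G{\left(b \right)} = \left(4 + b\right)^{2}$ ($G{\left(b \right)} = \left(b + 4\right)^{2} = \left(4 + b\right)^{2}$)
$- 216 G{\left(-21 \right)} - 469 = - 216 \left(4 - 21\right)^{2} - 469 = - 216 \left(-17\right)^{2} - 469 = \left(-216\right) 289 - 469 = -62424 - 469 = -62893$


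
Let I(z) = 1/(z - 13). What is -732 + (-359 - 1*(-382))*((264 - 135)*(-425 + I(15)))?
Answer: -2520447/2 ≈ -1.2602e+6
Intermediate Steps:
I(z) = 1/(-13 + z)
-732 + (-359 - 1*(-382))*((264 - 135)*(-425 + I(15))) = -732 + (-359 - 1*(-382))*((264 - 135)*(-425 + 1/(-13 + 15))) = -732 + (-359 + 382)*(129*(-425 + 1/2)) = -732 + 23*(129*(-425 + ½)) = -732 + 23*(129*(-849/2)) = -732 + 23*(-109521/2) = -732 - 2518983/2 = -2520447/2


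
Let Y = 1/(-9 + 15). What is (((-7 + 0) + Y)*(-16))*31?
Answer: 10168/3 ≈ 3389.3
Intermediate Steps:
Y = ⅙ (Y = 1/6 = ⅙ ≈ 0.16667)
(((-7 + 0) + Y)*(-16))*31 = (((-7 + 0) + ⅙)*(-16))*31 = ((-7 + ⅙)*(-16))*31 = -41/6*(-16)*31 = (328/3)*31 = 10168/3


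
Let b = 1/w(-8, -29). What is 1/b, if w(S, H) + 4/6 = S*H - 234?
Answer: -8/3 ≈ -2.6667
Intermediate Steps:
w(S, H) = -704/3 + H*S (w(S, H) = -⅔ + (S*H - 234) = -⅔ + (H*S - 234) = -⅔ + (-234 + H*S) = -704/3 + H*S)
b = -3/8 (b = 1/(-704/3 - 29*(-8)) = 1/(-704/3 + 232) = 1/(-8/3) = -3/8 ≈ -0.37500)
1/b = 1/(-3/8) = -8/3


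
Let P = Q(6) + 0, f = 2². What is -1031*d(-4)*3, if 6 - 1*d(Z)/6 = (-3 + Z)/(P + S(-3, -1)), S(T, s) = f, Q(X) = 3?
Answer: -129906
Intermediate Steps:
f = 4
S(T, s) = 4
P = 3 (P = 3 + 0 = 3)
d(Z) = 270/7 - 6*Z/7 (d(Z) = 36 - 6*(-3 + Z)/(3 + 4) = 36 - 6*(-3 + Z)/7 = 36 - 6*(-3/7 + Z/7) = 36 + (18/7 - 6*Z/7) = 270/7 - 6*Z/7)
-1031*d(-4)*3 = -1031*(270/7 - 6/7*(-4))*3 = -1031*(270/7 + 24/7)*3 = -43302*3 = -1031*126 = -129906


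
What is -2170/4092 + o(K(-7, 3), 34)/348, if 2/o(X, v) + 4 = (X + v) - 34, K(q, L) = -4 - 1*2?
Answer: -3387/6380 ≈ -0.53088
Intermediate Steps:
K(q, L) = -6 (K(q, L) = -4 - 2 = -6)
o(X, v) = 2/(-38 + X + v) (o(X, v) = 2/(-4 + ((X + v) - 34)) = 2/(-4 + (-34 + X + v)) = 2/(-38 + X + v))
-2170/4092 + o(K(-7, 3), 34)/348 = -2170/4092 + (2/(-38 - 6 + 34))/348 = -2170*1/4092 + (2/(-10))*(1/348) = -35/66 + (2*(-⅒))*(1/348) = -35/66 - ⅕*1/348 = -35/66 - 1/1740 = -3387/6380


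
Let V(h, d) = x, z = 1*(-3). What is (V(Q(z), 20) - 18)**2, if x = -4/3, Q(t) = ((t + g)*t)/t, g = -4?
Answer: 3364/9 ≈ 373.78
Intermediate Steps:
z = -3
Q(t) = -4 + t (Q(t) = ((t - 4)*t)/t = ((-4 + t)*t)/t = (t*(-4 + t))/t = -4 + t)
x = -4/3 (x = -4*1/3 = -4/3 ≈ -1.3333)
V(h, d) = -4/3
(V(Q(z), 20) - 18)**2 = (-4/3 - 18)**2 = (-58/3)**2 = 3364/9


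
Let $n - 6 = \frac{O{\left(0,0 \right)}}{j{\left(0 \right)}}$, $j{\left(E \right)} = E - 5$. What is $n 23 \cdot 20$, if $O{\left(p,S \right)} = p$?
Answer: $2760$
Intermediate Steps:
$j{\left(E \right)} = -5 + E$
$n = 6$ ($n = 6 + \frac{0}{-5 + 0} = 6 + \frac{0}{-5} = 6 + 0 \left(- \frac{1}{5}\right) = 6 + 0 = 6$)
$n 23 \cdot 20 = 6 \cdot 23 \cdot 20 = 138 \cdot 20 = 2760$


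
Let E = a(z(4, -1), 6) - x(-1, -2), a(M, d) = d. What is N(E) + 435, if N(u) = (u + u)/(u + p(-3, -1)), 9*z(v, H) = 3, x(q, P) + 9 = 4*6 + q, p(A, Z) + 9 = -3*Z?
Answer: 3053/7 ≈ 436.14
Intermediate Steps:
p(A, Z) = -9 - 3*Z
x(q, P) = 15 + q (x(q, P) = -9 + (4*6 + q) = -9 + (24 + q) = 15 + q)
z(v, H) = 1/3 (z(v, H) = (1/9)*3 = 1/3)
E = -8 (E = 6 - (15 - 1) = 6 - 1*14 = 6 - 14 = -8)
N(u) = 2*u/(-6 + u) (N(u) = (u + u)/(u + (-9 - 3*(-1))) = (2*u)/(u + (-9 + 3)) = (2*u)/(u - 6) = (2*u)/(-6 + u) = 2*u/(-6 + u))
N(E) + 435 = 2*(-8)/(-6 - 8) + 435 = 2*(-8)/(-14) + 435 = 2*(-8)*(-1/14) + 435 = 8/7 + 435 = 3053/7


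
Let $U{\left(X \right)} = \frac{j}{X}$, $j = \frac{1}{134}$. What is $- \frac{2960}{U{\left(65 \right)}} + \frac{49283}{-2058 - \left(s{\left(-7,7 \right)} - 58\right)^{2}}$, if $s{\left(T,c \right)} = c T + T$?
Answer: $- \frac{29855096591}{1158} \approx -2.5782 \cdot 10^{7}$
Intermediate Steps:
$j = \frac{1}{134} \approx 0.0074627$
$U{\left(X \right)} = \frac{1}{134 X}$
$s{\left(T,c \right)} = T + T c$ ($s{\left(T,c \right)} = T c + T = T + T c$)
$- \frac{2960}{U{\left(65 \right)}} + \frac{49283}{-2058 - \left(s{\left(-7,7 \right)} - 58\right)^{2}} = - \frac{2960}{\frac{1}{134} \cdot \frac{1}{65}} + \frac{49283}{-2058 - \left(- 7 \left(1 + 7\right) - 58\right)^{2}} = - \frac{2960}{\frac{1}{134} \cdot \frac{1}{65}} + \frac{49283}{-2058 - \left(\left(-7\right) 8 - 58\right)^{2}} = - 2960 \frac{1}{\frac{1}{8710}} + \frac{49283}{-2058 - \left(-56 - 58\right)^{2}} = \left(-2960\right) 8710 + \frac{49283}{-2058 - \left(-114\right)^{2}} = -25781600 + \frac{49283}{-2058 - 12996} = -25781600 + \frac{49283}{-15054} = -25781600 + 49283 \left(- \frac{1}{15054}\right) = -25781600 - \frac{3791}{1158} = - \frac{29855096591}{1158}$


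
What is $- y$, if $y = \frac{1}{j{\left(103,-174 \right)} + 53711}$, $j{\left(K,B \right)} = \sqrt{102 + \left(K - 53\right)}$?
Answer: $- \frac{53711}{2884871369} + \frac{2 \sqrt{38}}{2884871369} \approx -1.8614 \cdot 10^{-5}$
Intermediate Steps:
$j{\left(K,B \right)} = \sqrt{49 + K}$ ($j{\left(K,B \right)} = \sqrt{102 + \left(K - 53\right)} = \sqrt{102 + \left(-53 + K\right)} = \sqrt{49 + K}$)
$y = \frac{1}{53711 + 2 \sqrt{38}}$ ($y = \frac{1}{\sqrt{49 + 103} + 53711} = \frac{1}{\sqrt{152} + 53711} = \frac{1}{2 \sqrt{38} + 53711} = \frac{1}{53711 + 2 \sqrt{38}} \approx 1.8614 \cdot 10^{-5}$)
$- y = - (\frac{53711}{2884871369} - \frac{2 \sqrt{38}}{2884871369}) = - \frac{53711}{2884871369} + \frac{2 \sqrt{38}}{2884871369}$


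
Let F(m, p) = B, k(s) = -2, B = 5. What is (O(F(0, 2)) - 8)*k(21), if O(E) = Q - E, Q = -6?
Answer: 38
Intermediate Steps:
F(m, p) = 5
O(E) = -6 - E
(O(F(0, 2)) - 8)*k(21) = ((-6 - 1*5) - 8)*(-2) = ((-6 - 5) - 8)*(-2) = (-11 - 8)*(-2) = -19*(-2) = 38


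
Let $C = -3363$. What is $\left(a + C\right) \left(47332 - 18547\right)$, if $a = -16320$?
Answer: $-566575155$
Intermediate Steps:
$\left(a + C\right) \left(47332 - 18547\right) = \left(-16320 - 3363\right) \left(47332 - 18547\right) = - 19683 \left(47332 - 18547\right) = \left(-19683\right) 28785 = -566575155$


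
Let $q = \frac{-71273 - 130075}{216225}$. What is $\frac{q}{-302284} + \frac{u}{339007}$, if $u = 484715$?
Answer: $\frac{880047190357776}{615498829377925} \approx 1.4298$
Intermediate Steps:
$q = - \frac{22372}{24025}$ ($q = \left(-201348\right) \frac{1}{216225} = - \frac{22372}{24025} \approx -0.9312$)
$\frac{q}{-302284} + \frac{u}{339007} = - \frac{22372}{24025 \left(-302284\right)} + \frac{484715}{339007} = \left(- \frac{22372}{24025}\right) \left(- \frac{1}{302284}\right) + 484715 \cdot \frac{1}{339007} = \frac{5593}{1815593275} + \frac{484715}{339007} = \frac{880047190357776}{615498829377925}$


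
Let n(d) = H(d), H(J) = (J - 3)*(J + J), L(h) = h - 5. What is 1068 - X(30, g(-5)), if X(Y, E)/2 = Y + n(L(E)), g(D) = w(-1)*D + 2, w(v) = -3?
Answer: 576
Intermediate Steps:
L(h) = -5 + h
H(J) = 2*J*(-3 + J) (H(J) = (-3 + J)*(2*J) = 2*J*(-3 + J))
n(d) = 2*d*(-3 + d)
g(D) = 2 - 3*D (g(D) = -3*D + 2 = 2 - 3*D)
X(Y, E) = 2*Y + 4*(-8 + E)*(-5 + E) (X(Y, E) = 2*(Y + 2*(-5 + E)*(-3 + (-5 + E))) = 2*(Y + 2*(-5 + E)*(-8 + E)) = 2*(Y + 2*(-8 + E)*(-5 + E)) = 2*Y + 4*(-8 + E)*(-5 + E))
1068 - X(30, g(-5)) = 1068 - (2*30 + 4*(-8 + (2 - 3*(-5)))*(-5 + (2 - 3*(-5)))) = 1068 - (60 + 4*(-8 + (2 + 15))*(-5 + (2 + 15))) = 1068 - (60 + 4*(-8 + 17)*(-5 + 17)) = 1068 - (60 + 4*9*12) = 1068 - (60 + 432) = 1068 - 1*492 = 1068 - 492 = 576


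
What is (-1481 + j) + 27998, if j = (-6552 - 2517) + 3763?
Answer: 21211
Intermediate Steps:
j = -5306 (j = -9069 + 3763 = -5306)
(-1481 + j) + 27998 = (-1481 - 5306) + 27998 = -6787 + 27998 = 21211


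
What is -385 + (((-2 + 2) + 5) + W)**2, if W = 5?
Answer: -285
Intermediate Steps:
-385 + (((-2 + 2) + 5) + W)**2 = -385 + (((-2 + 2) + 5) + 5)**2 = -385 + ((0 + 5) + 5)**2 = -385 + (5 + 5)**2 = -385 + 10**2 = -385 + 100 = -285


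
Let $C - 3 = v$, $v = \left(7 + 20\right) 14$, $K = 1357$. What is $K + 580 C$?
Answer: $222337$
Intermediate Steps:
$v = 378$ ($v = 27 \cdot 14 = 378$)
$C = 381$ ($C = 3 + 378 = 381$)
$K + 580 C = 1357 + 580 \cdot 381 = 1357 + 220980 = 222337$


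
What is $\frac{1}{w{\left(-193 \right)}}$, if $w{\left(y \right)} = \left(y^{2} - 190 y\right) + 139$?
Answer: $\frac{1}{74058} \approx 1.3503 \cdot 10^{-5}$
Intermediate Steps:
$w{\left(y \right)} = 139 + y^{2} - 190 y$
$\frac{1}{w{\left(-193 \right)}} = \frac{1}{139 + \left(-193\right)^{2} - -36670} = \frac{1}{139 + 37249 + 36670} = \frac{1}{74058}$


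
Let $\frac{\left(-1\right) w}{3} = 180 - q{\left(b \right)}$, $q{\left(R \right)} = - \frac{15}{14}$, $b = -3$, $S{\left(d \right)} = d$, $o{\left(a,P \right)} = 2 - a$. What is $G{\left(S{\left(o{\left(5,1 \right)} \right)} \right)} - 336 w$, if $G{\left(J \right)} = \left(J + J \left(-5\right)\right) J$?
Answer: $182484$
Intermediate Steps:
$G{\left(J \right)} = - 4 J^{2}$ ($G{\left(J \right)} = \left(J - 5 J\right) J = - 4 J J = - 4 J^{2}$)
$q{\left(R \right)} = - \frac{15}{14}$ ($q{\left(R \right)} = \left(-15\right) \frac{1}{14} = - \frac{15}{14}$)
$w = - \frac{7605}{14}$ ($w = - 3 \left(180 - - \frac{15}{14}\right) = - 3 \left(180 + \frac{15}{14}\right) = \left(-3\right) \frac{2535}{14} = - \frac{7605}{14} \approx -543.21$)
$G{\left(S{\left(o{\left(5,1 \right)} \right)} \right)} - 336 w = - 4 \left(2 - 5\right)^{2} - -182520 = - 4 \left(2 - 5\right)^{2} + 182520 = - 4 \left(-3\right)^{2} + 182520 = \left(-4\right) 9 + 182520 = -36 + 182520 = 182484$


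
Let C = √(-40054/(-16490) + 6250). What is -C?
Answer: -√425040278865/8245 ≈ -79.072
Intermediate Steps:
C = √425040278865/8245 (C = √(-40054*(-1/16490) + 6250) = √(20027/8245 + 6250) = √(51551277/8245) = √425040278865/8245 ≈ 79.072)
-C = -√425040278865/8245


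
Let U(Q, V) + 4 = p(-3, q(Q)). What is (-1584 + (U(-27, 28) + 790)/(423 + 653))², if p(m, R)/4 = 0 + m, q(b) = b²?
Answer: 725571758025/289444 ≈ 2.5068e+6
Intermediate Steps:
p(m, R) = 4*m (p(m, R) = 4*(0 + m) = 4*m)
U(Q, V) = -16 (U(Q, V) = -4 + 4*(-3) = -4 - 12 = -16)
(-1584 + (U(-27, 28) + 790)/(423 + 653))² = (-1584 + (-16 + 790)/(423 + 653))² = (-1584 + 774/1076)² = (-1584 + 774*(1/1076))² = (-1584 + 387/538)² = (-851805/538)² = 725571758025/289444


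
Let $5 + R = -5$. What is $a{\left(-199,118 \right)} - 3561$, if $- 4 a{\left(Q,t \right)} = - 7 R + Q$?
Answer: $- \frac{14115}{4} \approx -3528.8$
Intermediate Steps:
$R = -10$ ($R = -5 - 5 = -10$)
$a{\left(Q,t \right)} = - \frac{35}{2} - \frac{Q}{4}$ ($a{\left(Q,t \right)} = - \frac{\left(-7\right) \left(-10\right) + Q}{4} = - \frac{70 + Q}{4} = - \frac{35}{2} - \frac{Q}{4}$)
$a{\left(-199,118 \right)} - 3561 = \left(- \frac{35}{2} - - \frac{199}{4}\right) - 3561 = \left(- \frac{35}{2} + \frac{199}{4}\right) - 3561 = \frac{129}{4} - 3561 = - \frac{14115}{4}$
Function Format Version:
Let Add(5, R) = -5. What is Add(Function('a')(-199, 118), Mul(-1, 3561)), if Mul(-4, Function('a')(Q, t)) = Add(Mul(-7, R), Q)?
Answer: Rational(-14115, 4) ≈ -3528.8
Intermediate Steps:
R = -10 (R = Add(-5, -5) = -10)
Function('a')(Q, t) = Add(Rational(-35, 2), Mul(Rational(-1, 4), Q)) (Function('a')(Q, t) = Mul(Rational(-1, 4), Add(Mul(-7, -10), Q)) = Mul(Rational(-1, 4), Add(70, Q)) = Add(Rational(-35, 2), Mul(Rational(-1, 4), Q)))
Add(Function('a')(-199, 118), Mul(-1, 3561)) = Add(Add(Rational(-35, 2), Mul(Rational(-1, 4), -199)), Mul(-1, 3561)) = Add(Add(Rational(-35, 2), Rational(199, 4)), -3561) = Add(Rational(129, 4), -3561) = Rational(-14115, 4)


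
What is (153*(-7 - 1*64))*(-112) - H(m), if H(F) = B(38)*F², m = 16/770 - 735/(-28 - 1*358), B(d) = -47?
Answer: 26873611254936143/22084932100 ≈ 1.2168e+6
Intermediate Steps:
m = 286063/148610 (m = 16*(1/770) - 735/(-28 - 358) = 8/385 - 735/(-386) = 8/385 - 735*(-1/386) = 8/385 + 735/386 = 286063/148610 ≈ 1.9249)
H(F) = -47*F²
(153*(-7 - 1*64))*(-112) - H(m) = (153*(-7 - 1*64))*(-112) - (-47)*(286063/148610)² = (153*(-7 - 64))*(-112) - (-47)*81832039969/22084932100 = (153*(-71))*(-112) - 1*(-3846105878543/22084932100) = -10863*(-112) + 3846105878543/22084932100 = 1216656 + 3846105878543/22084932100 = 26873611254936143/22084932100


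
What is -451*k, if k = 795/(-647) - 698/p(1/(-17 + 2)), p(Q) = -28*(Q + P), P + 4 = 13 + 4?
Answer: -553749075/1757252 ≈ -315.12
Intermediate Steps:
P = 13 (P = -4 + (13 + 4) = -4 + 17 = 13)
p(Q) = -364 - 28*Q (p(Q) = -28*(Q + 13) = -28*(13 + Q) = -364 - 28*Q)
k = 1227825/1757252 (k = 795/(-647) - 698/(-364 - 28/(-17 + 2)) = 795*(-1/647) - 698/(-364 - 28/(-15)) = -795/647 - 698/(-364 - 28*(-1/15)) = -795/647 - 698/(-364 + 28/15) = -795/647 - 698/(-5432/15) = -795/647 - 698*(-15/5432) = -795/647 + 5235/2716 = 1227825/1757252 ≈ 0.69872)
-451*k = -451*1227825/1757252 = -553749075/1757252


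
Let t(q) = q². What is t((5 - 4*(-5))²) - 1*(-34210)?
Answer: 424835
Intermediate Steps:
t((5 - 4*(-5))²) - 1*(-34210) = ((5 - 4*(-5))²)² - 1*(-34210) = ((5 + 20)²)² + 34210 = (25²)² + 34210 = 625² + 34210 = 390625 + 34210 = 424835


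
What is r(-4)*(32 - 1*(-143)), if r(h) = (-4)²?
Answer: 2800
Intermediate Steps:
r(h) = 16
r(-4)*(32 - 1*(-143)) = 16*(32 - 1*(-143)) = 16*(32 + 143) = 16*175 = 2800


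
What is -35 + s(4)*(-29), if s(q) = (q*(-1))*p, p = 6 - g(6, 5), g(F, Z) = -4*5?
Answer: 2981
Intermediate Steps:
g(F, Z) = -20
p = 26 (p = 6 - 1*(-20) = 6 + 20 = 26)
s(q) = -26*q (s(q) = (q*(-1))*26 = -q*26 = -26*q)
-35 + s(4)*(-29) = -35 - 26*4*(-29) = -35 - 104*(-29) = -35 + 3016 = 2981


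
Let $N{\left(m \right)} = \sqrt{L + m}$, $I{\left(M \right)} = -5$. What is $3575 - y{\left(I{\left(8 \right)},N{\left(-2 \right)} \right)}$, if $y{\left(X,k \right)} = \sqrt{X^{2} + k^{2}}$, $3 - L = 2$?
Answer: $3575 - 2 \sqrt{6} \approx 3570.1$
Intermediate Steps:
$L = 1$ ($L = 3 - 2 = 1$)
$N{\left(m \right)} = \sqrt{1 + m}$
$3575 - y{\left(I{\left(8 \right)},N{\left(-2 \right)} \right)} = 3575 - \sqrt{\left(-5\right)^{2} + \left(\sqrt{1 - 2}\right)^{2}} = 3575 - \sqrt{25 + \left(\sqrt{-1}\right)^{2}} = 3575 - \sqrt{25 + i^{2}} = 3575 - \sqrt{25 - 1} = 3575 - \sqrt{24} = 3575 - 2 \sqrt{6}$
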